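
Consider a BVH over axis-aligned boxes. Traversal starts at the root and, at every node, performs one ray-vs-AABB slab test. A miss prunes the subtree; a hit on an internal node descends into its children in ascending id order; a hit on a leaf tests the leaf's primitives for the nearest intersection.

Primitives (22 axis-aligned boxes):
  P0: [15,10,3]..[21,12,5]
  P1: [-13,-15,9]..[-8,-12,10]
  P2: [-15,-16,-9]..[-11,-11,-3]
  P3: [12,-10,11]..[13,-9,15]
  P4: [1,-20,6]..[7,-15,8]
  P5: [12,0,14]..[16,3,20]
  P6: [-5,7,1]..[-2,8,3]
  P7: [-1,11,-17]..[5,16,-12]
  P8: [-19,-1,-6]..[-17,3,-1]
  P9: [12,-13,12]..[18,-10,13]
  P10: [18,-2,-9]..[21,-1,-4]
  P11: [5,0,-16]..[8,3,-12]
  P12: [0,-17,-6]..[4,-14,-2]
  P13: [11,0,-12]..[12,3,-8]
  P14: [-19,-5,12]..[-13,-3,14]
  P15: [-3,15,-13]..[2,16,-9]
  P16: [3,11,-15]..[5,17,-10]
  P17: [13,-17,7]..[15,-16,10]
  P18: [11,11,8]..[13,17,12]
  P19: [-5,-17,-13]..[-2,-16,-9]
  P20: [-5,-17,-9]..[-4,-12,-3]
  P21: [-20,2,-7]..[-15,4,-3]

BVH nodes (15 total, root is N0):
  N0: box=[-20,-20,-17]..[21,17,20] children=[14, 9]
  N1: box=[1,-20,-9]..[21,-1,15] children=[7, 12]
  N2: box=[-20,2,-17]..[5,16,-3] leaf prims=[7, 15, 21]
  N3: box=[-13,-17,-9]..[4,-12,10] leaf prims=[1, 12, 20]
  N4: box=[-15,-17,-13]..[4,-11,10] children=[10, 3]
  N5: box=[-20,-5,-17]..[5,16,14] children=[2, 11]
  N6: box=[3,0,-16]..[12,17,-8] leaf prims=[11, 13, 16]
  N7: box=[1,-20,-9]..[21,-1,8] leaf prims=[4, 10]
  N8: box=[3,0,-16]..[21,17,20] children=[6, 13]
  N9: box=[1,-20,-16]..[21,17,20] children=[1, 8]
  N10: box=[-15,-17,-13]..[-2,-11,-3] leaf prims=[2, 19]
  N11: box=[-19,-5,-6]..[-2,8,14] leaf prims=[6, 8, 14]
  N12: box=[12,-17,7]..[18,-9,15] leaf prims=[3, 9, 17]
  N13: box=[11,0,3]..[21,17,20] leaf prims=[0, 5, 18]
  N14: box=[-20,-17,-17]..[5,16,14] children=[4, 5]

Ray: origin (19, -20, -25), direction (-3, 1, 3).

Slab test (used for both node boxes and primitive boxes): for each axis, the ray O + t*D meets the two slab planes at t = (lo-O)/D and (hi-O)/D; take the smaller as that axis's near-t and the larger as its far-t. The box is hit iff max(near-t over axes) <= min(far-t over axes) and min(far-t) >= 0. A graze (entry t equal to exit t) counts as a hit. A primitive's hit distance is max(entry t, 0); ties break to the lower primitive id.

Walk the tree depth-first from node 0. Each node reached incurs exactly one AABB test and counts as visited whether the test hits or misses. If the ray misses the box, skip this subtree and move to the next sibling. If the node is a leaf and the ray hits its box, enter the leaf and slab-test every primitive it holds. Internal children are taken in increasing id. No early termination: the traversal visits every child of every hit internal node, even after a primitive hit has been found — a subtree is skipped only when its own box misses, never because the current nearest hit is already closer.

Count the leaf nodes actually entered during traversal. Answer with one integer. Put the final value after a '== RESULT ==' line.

Traverse from the root:
N0 x:[-2/3,13] y:[0,37] z:[8/3,15] -> hit [8/3,13], descend [9, 14]
  N9 x:[-2/3,6] y:[0,37] z:[3,15] -> hit [3,6], descend [1, 8]
    N1 x:[-2/3,6] y:[0,19] z:[16/3,40/3] -> hit [16/3,6], descend [7, 12]
      N7 x:[-2/3,6] y:[0,19] z:[16/3,11] -> hit [16/3,6] leaf, test {P4(miss), P10(miss)}
      N12 x:[1/3,7/3] y:[3,11] z:[32/3,40/3] -> miss, prune
    N8 x:[-2/3,16/3] y:[20,37] z:[3,15] -> miss, prune
  N14 x:[14/3,13] y:[3,36] z:[8/3,13] -> hit [14/3,13], descend [4, 5]
    N4 x:[5,34/3] y:[3,9] z:[4,35/3] -> hit [5,9], descend [3, 10]
      N3 x:[5,32/3] y:[3,8] z:[16/3,35/3] -> hit [16/3,8] leaf, test {P1(miss), P12(miss), P20(miss)}
      N10 x:[7,34/3] y:[3,9] z:[4,22/3] -> hit [7,22/3] leaf, test {P2(miss), P19(miss)}
    N5 x:[14/3,13] y:[15,36] z:[8/3,13] -> miss, prune

Visited [0, 9, 1, 7, 12, 8, 14, 4, 3, 10, 5]. Tests: 11 box, 3 leaf. Nearest: miss.

== RESULT ==
3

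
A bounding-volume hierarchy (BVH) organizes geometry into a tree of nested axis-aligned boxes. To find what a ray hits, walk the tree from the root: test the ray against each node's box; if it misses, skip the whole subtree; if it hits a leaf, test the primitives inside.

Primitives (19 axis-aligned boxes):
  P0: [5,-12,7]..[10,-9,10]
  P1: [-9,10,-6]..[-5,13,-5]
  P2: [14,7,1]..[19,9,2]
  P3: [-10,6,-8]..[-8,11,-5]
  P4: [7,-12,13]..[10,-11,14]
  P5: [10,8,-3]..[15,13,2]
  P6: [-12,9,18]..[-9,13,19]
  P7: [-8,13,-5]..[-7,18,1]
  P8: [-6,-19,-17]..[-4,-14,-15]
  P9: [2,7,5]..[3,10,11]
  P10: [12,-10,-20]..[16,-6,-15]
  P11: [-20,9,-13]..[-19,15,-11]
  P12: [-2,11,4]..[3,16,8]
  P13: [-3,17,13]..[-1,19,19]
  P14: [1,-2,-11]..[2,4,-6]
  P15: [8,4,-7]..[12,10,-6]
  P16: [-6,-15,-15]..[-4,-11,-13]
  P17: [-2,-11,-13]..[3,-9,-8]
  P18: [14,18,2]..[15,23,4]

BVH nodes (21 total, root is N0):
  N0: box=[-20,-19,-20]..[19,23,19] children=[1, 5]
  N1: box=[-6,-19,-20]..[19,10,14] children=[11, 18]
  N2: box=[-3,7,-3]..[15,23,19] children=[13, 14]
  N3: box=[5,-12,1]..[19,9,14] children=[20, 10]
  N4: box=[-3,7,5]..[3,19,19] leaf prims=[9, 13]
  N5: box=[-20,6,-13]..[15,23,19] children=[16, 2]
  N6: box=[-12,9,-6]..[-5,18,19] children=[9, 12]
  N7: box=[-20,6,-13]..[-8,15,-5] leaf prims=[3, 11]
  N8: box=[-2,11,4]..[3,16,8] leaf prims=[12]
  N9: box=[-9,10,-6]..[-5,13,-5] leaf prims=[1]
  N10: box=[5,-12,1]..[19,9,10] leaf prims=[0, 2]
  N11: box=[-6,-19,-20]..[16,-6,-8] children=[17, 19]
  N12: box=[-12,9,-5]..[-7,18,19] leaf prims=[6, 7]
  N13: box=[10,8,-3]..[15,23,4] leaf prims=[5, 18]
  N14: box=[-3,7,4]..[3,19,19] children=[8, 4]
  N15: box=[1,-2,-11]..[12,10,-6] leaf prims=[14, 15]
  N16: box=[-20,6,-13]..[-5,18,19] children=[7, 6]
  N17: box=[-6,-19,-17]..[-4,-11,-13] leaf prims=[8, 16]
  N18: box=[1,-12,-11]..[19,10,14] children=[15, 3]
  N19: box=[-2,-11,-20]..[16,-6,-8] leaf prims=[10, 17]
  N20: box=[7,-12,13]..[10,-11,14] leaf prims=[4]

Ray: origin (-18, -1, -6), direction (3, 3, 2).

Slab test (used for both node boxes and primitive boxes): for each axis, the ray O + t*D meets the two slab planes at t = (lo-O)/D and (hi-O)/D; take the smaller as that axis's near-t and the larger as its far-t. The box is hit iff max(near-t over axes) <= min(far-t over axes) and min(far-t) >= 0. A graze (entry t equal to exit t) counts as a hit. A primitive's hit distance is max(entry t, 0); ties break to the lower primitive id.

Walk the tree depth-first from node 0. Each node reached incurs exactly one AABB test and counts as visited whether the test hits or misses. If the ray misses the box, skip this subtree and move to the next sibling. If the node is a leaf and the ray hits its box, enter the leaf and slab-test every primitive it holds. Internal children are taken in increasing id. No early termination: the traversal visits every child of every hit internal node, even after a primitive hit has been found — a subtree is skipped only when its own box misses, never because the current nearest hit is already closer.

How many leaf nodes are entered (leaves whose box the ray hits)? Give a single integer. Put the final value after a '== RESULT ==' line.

Walk:
N0 x:[-2/3,37/3] y:[-6,8] z:[-7,25/2] -> hit [-2/3,8], descend [1, 5]
  N1 x:[4,37/3] y:[-6,11/3] z:[-7,10] -> miss, prune
  N5 x:[-2/3,11] y:[7/3,8] z:[-7/2,25/2] -> hit [7/3,8], descend [2, 16]
    N2 x:[5,11] y:[8/3,8] z:[3/2,25/2] -> hit [5,8], descend [13, 14]
      N13 x:[28/3,11] y:[3,8] z:[3/2,5] -> miss, prune
      N14 x:[5,7] y:[8/3,20/3] z:[5,25/2] -> hit [5,20/3], descend [4, 8]
        N4 x:[5,7] y:[8/3,20/3] z:[11/2,25/2] -> hit [11/2,20/3] leaf, test {P9(miss), P13(miss)}
        N8 x:[16/3,7] y:[4,17/3] z:[5,7] -> hit [16/3,17/3] leaf, test {P12@t=16/3}
    N16 x:[-2/3,13/3] y:[7/3,19/3] z:[-7/2,25/2] -> hit [7/3,13/3], descend [6, 7]
      N6 x:[2,13/3] y:[10/3,19/3] z:[0,25/2] -> hit [10/3,13/3], descend [9, 12]
        N9 x:[3,13/3] y:[11/3,14/3] z:[0,1/2] -> miss, prune
        N12 x:[2,11/3] y:[10/3,19/3] z:[1/2,25/2] -> hit [10/3,11/3] leaf, test {P6(miss), P7(miss)}
      N7 x:[-2/3,10/3] y:[7/3,16/3] z:[-7/2,1/2] -> miss, prune

Summary -> nodes [0, 1, 5, 2, 13, 14, 4, 8, 16, 6, 9, 12, 7]; box-tests=13; leaf-entries=3; first=P12

== RESULT ==
3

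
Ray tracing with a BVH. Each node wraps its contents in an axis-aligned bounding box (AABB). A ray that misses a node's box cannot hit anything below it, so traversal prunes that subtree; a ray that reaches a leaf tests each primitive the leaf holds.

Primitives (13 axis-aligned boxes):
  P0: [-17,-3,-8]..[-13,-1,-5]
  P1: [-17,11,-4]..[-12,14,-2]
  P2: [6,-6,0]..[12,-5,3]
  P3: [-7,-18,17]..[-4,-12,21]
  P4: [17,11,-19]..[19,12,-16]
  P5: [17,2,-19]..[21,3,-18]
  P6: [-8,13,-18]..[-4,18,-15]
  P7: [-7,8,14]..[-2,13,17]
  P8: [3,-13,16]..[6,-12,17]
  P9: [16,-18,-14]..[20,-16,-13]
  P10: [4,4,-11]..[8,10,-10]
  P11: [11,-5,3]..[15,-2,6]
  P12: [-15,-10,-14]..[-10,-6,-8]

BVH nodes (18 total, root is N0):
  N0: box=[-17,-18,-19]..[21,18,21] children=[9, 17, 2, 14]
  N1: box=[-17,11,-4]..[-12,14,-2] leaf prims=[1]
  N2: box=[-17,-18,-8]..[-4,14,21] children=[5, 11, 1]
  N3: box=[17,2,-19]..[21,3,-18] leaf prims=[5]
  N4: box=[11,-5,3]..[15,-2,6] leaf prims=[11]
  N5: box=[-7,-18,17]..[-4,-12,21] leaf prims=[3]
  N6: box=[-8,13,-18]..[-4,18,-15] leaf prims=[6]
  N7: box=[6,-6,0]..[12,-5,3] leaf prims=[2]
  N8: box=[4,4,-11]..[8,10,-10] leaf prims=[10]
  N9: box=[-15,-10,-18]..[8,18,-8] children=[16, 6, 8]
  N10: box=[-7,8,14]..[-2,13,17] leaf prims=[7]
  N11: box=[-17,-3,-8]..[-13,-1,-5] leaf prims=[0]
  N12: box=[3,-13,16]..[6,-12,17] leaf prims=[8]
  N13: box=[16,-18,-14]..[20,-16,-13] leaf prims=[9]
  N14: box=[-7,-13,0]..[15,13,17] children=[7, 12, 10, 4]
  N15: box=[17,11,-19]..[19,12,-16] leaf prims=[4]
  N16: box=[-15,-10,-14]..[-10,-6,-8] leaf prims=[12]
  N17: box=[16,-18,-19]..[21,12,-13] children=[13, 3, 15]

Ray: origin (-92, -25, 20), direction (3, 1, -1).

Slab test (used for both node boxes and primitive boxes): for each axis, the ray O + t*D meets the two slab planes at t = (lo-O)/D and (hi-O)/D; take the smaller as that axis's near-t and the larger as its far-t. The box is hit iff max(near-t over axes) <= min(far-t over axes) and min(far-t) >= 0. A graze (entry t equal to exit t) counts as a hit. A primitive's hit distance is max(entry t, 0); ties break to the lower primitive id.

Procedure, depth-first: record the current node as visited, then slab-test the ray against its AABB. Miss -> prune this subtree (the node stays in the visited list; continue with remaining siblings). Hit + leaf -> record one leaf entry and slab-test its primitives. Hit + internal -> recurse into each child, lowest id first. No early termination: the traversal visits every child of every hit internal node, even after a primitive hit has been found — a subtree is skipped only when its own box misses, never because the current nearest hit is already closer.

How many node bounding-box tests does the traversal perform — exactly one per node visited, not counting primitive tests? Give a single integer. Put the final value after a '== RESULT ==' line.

Walk:
N0 x:[25,113/3] y:[7,43] z:[-1,39] -> hit [25,113/3], descend [2, 9, 14, 17]
  N2 x:[25,88/3] y:[7,39] z:[-1,28] -> hit [25,28], descend [1, 5, 11]
    N1 x:[25,80/3] y:[36,39] z:[22,24] -> miss, prune
    N5 x:[85/3,88/3] y:[7,13] z:[-1,3] -> miss, prune
    N11 x:[25,79/3] y:[22,24] z:[25,28] -> miss, prune
  N9 x:[77/3,100/3] y:[15,43] z:[28,38] -> hit [28,100/3], descend [6, 8, 16]
    N6 x:[28,88/3] y:[38,43] z:[35,38] -> miss, prune
    N8 x:[32,100/3] y:[29,35] z:[30,31] -> miss, prune
    N16 x:[77/3,82/3] y:[15,19] z:[28,34] -> miss, prune
  N14 x:[85/3,107/3] y:[12,38] z:[3,20] -> miss, prune
  N17 x:[36,113/3] y:[7,37] z:[33,39] -> hit [36,37], descend [3, 13, 15]
    N3 x:[109/3,113/3] y:[27,28] z:[38,39] -> miss, prune
    N13 x:[36,112/3] y:[7,9] z:[33,34] -> miss, prune
    N15 x:[109/3,37] y:[36,37] z:[36,39] -> hit [109/3,37] leaf, test {P4@t=109/3}

Summary -> nodes [0, 2, 1, 5, 11, 9, 6, 8, 16, 14, 17, 3, 13, 15]; box-tests=14; leaf-entries=1; first=P4

== RESULT ==
14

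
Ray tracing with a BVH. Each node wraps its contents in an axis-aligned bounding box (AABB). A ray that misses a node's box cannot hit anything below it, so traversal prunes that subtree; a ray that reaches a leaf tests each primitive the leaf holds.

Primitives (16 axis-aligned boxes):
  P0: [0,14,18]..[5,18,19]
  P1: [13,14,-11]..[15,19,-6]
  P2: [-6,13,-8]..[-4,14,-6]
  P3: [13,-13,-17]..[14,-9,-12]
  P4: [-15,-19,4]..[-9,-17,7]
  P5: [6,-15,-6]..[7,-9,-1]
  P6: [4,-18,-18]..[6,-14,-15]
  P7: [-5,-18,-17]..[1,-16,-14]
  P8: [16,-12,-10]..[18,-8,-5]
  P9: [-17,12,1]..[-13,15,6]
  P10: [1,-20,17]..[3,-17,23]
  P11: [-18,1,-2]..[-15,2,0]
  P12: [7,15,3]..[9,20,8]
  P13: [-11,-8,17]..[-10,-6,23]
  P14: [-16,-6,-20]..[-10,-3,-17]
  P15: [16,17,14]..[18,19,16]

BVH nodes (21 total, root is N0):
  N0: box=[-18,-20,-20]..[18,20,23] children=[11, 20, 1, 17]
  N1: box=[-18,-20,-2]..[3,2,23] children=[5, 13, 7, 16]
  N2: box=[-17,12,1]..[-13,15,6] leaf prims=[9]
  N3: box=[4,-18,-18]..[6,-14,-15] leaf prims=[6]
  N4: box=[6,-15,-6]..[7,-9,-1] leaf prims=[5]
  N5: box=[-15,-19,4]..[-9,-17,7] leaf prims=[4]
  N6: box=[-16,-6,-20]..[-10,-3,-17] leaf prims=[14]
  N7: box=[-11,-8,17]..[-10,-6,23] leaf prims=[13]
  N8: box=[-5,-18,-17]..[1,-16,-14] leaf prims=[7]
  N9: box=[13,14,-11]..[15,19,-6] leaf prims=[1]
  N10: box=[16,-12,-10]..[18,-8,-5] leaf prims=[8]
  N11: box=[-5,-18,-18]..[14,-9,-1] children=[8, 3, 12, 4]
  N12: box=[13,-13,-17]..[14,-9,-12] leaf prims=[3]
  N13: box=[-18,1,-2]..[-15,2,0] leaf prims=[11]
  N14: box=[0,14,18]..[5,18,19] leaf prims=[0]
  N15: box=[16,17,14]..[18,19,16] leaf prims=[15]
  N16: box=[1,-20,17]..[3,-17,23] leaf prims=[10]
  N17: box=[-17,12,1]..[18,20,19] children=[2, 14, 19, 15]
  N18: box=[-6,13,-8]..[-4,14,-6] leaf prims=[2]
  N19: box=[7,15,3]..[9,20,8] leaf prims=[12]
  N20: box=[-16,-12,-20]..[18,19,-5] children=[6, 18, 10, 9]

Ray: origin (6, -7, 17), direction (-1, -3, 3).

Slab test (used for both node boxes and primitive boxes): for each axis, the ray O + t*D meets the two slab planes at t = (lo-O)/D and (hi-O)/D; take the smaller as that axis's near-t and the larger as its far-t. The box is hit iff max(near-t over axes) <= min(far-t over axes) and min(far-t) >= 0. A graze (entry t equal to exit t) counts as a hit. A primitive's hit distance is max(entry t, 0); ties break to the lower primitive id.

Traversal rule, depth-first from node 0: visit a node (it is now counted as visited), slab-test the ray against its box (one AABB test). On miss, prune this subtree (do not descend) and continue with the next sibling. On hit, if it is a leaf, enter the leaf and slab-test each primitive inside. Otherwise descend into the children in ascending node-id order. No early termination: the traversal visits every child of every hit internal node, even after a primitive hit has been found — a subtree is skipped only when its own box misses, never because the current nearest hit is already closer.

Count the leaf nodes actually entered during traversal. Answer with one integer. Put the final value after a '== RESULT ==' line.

Traverse from the root:
N0 x:[-12,24] y:[-9,13/3] z:[-37/3,2] -> hit [-9,2], descend [1, 11, 17, 20]
  N1 x:[3,24] y:[-3,13/3] z:[-19/3,2] -> miss, prune
  N11 x:[-8,11] y:[2/3,11/3] z:[-35/3,-6] -> miss, prune
  N17 x:[-12,23] y:[-9,-19/3] z:[-16/3,2/3] -> miss, prune
  N20 x:[-12,22] y:[-26/3,5/3] z:[-37/3,-22/3] -> miss, prune

order=[0, 1, 11, 17, 20]  |boxes|=5  |leaves|=0  hit=miss

== RESULT ==
0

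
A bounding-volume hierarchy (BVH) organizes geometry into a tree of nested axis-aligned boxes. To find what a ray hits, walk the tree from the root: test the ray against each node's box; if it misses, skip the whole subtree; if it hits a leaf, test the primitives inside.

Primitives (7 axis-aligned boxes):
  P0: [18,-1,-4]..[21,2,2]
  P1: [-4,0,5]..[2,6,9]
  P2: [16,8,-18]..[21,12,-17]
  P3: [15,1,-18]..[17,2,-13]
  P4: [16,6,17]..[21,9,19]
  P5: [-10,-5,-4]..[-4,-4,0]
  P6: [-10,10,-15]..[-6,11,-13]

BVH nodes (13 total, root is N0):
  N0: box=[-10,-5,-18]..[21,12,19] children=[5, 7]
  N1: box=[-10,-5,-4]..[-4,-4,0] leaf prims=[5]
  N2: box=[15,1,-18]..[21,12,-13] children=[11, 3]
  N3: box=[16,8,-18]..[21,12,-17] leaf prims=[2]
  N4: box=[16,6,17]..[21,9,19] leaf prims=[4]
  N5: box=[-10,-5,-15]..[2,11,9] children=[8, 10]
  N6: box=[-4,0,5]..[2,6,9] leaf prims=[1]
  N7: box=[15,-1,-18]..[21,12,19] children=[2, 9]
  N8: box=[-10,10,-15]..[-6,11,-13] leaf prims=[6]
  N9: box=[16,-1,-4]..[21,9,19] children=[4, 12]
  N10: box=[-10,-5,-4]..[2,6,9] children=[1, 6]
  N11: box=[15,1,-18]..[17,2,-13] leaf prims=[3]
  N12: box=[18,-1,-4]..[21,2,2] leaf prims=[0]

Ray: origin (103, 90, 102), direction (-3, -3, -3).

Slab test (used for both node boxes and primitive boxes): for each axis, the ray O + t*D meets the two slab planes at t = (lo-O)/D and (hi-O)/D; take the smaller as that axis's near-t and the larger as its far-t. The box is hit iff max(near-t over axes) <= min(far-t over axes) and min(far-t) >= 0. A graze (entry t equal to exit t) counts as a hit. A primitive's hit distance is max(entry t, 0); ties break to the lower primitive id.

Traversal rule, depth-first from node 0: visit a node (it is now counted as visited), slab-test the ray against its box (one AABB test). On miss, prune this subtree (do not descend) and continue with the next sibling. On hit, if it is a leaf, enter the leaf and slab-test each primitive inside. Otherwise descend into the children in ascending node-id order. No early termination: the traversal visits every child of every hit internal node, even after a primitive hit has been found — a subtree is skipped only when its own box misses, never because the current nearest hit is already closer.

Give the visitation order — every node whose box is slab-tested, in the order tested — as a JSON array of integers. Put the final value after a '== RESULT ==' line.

Trace the traversal:
N0 x:[82/3,113/3] y:[26,95/3] z:[83/3,40] -> hit [83/3,95/3], descend [5, 7]
  N5 x:[101/3,113/3] y:[79/3,95/3] z:[31,39] -> miss, prune
  N7 x:[82/3,88/3] y:[26,91/3] z:[83/3,40] -> hit [83/3,88/3], descend [2, 9]
    N2 x:[82/3,88/3] y:[26,89/3] z:[115/3,40] -> miss, prune
    N9 x:[82/3,29] y:[27,91/3] z:[83/3,106/3] -> hit [83/3,29], descend [4, 12]
      N4 x:[82/3,29] y:[27,28] z:[83/3,85/3] -> hit [83/3,28] leaf, test {P4@t=83/3}
      N12 x:[82/3,85/3] y:[88/3,91/3] z:[100/3,106/3] -> miss, prune

Summary -> nodes [0, 5, 7, 2, 9, 4, 12]; box-tests=7; leaf-entries=1; first=P4

== RESULT ==
[0, 5, 7, 2, 9, 4, 12]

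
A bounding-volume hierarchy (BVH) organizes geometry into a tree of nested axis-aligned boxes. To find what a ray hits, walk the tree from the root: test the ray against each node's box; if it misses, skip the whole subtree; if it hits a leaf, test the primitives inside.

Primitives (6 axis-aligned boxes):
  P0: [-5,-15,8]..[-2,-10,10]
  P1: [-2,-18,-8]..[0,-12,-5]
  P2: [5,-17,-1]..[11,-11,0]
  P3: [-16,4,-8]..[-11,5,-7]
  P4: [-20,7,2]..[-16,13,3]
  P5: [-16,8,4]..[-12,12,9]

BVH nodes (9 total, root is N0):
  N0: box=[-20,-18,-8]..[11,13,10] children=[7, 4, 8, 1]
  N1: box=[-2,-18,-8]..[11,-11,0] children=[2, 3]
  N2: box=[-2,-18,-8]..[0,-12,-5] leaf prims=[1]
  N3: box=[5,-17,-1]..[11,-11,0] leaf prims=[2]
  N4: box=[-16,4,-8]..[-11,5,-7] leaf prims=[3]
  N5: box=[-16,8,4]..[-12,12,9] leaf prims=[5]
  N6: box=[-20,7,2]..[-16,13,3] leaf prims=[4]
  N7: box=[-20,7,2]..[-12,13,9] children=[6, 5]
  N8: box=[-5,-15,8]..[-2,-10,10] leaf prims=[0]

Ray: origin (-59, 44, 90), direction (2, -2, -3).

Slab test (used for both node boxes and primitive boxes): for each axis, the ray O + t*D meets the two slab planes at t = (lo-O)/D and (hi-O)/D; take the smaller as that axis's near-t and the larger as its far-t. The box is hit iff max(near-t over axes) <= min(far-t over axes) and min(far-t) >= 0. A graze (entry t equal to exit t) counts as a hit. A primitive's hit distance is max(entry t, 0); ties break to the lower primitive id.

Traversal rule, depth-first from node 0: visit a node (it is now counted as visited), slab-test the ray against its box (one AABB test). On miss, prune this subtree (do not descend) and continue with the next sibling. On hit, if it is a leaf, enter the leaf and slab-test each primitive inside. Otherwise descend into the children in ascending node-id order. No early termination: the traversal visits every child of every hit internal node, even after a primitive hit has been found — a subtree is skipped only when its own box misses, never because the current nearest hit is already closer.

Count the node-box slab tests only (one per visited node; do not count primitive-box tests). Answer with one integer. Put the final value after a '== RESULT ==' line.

Trace the traversal:
N0 x:[39/2,35] y:[31/2,31] z:[80/3,98/3] -> hit [80/3,31], descend [1, 4, 7, 8]
  N1 x:[57/2,35] y:[55/2,31] z:[30,98/3] -> hit [30,31], descend [2, 3]
    N2 x:[57/2,59/2] y:[28,31] z:[95/3,98/3] -> miss, prune
    N3 x:[32,35] y:[55/2,61/2] z:[30,91/3] -> miss, prune
  N4 x:[43/2,24] y:[39/2,20] z:[97/3,98/3] -> miss, prune
  N7 x:[39/2,47/2] y:[31/2,37/2] z:[27,88/3] -> miss, prune
  N8 x:[27,57/2] y:[27,59/2] z:[80/3,82/3] -> hit [27,82/3] leaf, test {P0@t=27}

Summary -> nodes [0, 1, 2, 3, 4, 7, 8]; box-tests=7; leaf-entries=1; first=P0

== RESULT ==
7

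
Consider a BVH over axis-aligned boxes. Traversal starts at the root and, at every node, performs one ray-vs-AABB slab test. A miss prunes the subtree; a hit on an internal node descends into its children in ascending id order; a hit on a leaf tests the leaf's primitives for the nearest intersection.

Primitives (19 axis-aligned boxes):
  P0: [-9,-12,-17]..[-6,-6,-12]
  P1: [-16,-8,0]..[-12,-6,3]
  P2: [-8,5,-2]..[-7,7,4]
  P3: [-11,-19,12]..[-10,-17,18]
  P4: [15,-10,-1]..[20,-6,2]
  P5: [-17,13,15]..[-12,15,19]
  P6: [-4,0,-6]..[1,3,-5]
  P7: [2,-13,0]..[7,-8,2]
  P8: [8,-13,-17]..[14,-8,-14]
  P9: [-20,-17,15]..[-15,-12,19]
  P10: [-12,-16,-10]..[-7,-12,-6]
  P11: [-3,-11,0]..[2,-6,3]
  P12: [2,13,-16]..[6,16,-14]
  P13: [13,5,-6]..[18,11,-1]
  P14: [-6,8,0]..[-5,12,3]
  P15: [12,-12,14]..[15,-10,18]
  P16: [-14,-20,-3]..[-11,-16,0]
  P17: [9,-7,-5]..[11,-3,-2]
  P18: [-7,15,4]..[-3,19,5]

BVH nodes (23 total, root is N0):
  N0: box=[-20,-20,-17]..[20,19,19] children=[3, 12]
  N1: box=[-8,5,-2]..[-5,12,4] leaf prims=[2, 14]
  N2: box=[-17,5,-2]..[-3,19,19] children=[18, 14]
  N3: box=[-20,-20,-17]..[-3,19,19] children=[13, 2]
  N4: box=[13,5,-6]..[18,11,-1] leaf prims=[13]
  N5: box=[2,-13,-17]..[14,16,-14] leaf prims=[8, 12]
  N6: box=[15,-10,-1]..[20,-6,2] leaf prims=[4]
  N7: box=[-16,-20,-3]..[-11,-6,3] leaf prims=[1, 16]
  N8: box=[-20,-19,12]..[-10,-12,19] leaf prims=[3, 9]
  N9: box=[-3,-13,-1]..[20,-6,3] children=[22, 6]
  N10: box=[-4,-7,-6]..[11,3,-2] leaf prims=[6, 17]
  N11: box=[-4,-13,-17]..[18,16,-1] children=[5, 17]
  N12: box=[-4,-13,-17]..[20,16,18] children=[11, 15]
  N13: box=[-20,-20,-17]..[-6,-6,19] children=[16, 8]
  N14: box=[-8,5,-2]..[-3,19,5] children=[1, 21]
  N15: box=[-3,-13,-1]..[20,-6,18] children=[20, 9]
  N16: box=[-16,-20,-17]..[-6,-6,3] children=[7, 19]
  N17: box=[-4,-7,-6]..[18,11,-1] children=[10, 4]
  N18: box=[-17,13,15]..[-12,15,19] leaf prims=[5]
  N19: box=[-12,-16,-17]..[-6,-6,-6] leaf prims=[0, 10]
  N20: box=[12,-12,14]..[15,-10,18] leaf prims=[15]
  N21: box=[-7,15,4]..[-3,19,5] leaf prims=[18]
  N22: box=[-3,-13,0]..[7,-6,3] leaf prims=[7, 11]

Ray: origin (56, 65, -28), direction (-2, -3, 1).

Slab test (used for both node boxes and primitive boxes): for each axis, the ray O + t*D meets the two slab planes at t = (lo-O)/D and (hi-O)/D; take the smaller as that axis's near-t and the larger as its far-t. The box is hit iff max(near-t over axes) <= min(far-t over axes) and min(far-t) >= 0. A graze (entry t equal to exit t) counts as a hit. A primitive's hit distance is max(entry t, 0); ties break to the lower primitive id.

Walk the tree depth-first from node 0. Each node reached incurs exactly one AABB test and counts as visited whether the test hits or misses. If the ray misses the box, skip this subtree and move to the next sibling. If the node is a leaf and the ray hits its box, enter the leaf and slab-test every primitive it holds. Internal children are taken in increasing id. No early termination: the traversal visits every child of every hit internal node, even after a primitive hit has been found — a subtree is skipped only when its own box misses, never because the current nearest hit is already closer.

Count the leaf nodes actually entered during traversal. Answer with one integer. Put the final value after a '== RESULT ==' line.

Traverse from the root:
N0 x:[18,38] y:[46/3,85/3] z:[11,47] -> hit [18,85/3], descend [3, 12]
  N3 x:[59/2,38] y:[46/3,85/3] z:[11,47] -> miss, prune
  N12 x:[18,30] y:[49/3,26] z:[11,46] -> hit [18,26], descend [11, 15]
    N11 x:[19,30] y:[49/3,26] z:[11,27] -> hit [19,26], descend [5, 17]
      N5 x:[21,27] y:[49/3,26] z:[11,14] -> miss, prune
      N17 x:[19,30] y:[18,24] z:[22,27] -> hit [22,24], descend [4, 10]
        N4 x:[19,43/2] y:[18,20] z:[22,27] -> miss, prune
        N10 x:[45/2,30] y:[62/3,24] z:[22,26] -> hit [45/2,24] leaf, test {P6(miss), P17@t=23}
    N15 x:[18,59/2] y:[71/3,26] z:[27,46] -> miss, prune

order=[0, 3, 12, 11, 5, 17, 4, 10, 15]  |boxes|=9  |leaves|=1  hit=P17

== RESULT ==
1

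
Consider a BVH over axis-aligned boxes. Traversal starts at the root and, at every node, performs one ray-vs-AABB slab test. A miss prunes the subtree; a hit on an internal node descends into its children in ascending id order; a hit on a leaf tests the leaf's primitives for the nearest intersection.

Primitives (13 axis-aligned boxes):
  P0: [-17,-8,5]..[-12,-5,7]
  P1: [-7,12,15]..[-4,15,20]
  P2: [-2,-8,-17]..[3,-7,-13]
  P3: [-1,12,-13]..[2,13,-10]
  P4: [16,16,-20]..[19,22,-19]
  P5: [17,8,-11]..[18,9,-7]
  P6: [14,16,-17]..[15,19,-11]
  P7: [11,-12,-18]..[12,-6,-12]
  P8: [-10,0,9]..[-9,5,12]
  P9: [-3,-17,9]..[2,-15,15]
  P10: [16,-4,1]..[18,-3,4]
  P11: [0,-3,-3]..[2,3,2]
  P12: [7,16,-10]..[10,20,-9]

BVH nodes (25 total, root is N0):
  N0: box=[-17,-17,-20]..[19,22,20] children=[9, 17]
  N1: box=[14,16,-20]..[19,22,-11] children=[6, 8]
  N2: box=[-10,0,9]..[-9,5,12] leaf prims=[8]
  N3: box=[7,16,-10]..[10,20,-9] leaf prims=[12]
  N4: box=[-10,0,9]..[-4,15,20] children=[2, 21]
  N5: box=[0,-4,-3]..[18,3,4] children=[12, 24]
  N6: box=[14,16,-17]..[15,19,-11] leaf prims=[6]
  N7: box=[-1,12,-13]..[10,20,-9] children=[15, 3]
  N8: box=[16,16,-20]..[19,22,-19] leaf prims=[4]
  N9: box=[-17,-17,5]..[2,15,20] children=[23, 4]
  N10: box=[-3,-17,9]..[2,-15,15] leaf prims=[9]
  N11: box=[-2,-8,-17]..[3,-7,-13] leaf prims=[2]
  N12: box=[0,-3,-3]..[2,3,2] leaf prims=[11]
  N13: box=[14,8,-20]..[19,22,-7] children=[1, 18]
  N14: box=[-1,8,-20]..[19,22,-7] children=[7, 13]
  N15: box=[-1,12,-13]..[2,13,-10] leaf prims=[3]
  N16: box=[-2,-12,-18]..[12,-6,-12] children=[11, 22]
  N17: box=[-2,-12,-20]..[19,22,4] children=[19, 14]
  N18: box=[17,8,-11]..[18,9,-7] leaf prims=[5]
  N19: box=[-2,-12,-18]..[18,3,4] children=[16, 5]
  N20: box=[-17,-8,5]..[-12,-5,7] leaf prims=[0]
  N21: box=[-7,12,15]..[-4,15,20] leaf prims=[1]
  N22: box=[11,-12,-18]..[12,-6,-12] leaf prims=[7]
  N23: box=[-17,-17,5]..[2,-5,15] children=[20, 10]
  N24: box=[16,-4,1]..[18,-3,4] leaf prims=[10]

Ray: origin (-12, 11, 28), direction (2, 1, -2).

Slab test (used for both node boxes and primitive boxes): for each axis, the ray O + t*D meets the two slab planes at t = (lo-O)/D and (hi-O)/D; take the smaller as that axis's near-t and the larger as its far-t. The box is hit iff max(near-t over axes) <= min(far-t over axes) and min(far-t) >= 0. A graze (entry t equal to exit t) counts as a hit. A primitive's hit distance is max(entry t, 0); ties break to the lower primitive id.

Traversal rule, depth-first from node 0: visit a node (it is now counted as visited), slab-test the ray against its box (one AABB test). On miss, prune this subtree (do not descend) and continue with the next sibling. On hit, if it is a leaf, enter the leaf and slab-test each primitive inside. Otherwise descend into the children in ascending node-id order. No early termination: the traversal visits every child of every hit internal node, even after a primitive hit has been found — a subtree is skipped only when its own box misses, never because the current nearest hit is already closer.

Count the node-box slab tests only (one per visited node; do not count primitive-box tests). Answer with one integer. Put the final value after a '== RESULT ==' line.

Traverse from the root:
N0 x:[-5/2,31/2] y:[-28,11] z:[4,24] -> hit [4,11], descend [9, 17]
  N9 x:[-5/2,7] y:[-28,4] z:[4,23/2] -> hit [4,4], descend [4, 23]
    N4 x:[1,4] y:[-11,4] z:[4,19/2] -> hit [4,4], descend [2, 21]
      N2 x:[1,3/2] y:[-11,-6] z:[8,19/2] -> miss, prune
      N21 x:[5/2,4] y:[1,4] z:[4,13/2] -> hit [4,4] leaf, test {P1@t=4}
    N23 x:[-5/2,7] y:[-28,-16] z:[13/2,23/2] -> miss, prune
  N17 x:[5,31/2] y:[-23,11] z:[12,24] -> miss, prune

Summary -> nodes [0, 9, 4, 2, 21, 23, 17]; box-tests=7; leaf-entries=1; first=P1

== RESULT ==
7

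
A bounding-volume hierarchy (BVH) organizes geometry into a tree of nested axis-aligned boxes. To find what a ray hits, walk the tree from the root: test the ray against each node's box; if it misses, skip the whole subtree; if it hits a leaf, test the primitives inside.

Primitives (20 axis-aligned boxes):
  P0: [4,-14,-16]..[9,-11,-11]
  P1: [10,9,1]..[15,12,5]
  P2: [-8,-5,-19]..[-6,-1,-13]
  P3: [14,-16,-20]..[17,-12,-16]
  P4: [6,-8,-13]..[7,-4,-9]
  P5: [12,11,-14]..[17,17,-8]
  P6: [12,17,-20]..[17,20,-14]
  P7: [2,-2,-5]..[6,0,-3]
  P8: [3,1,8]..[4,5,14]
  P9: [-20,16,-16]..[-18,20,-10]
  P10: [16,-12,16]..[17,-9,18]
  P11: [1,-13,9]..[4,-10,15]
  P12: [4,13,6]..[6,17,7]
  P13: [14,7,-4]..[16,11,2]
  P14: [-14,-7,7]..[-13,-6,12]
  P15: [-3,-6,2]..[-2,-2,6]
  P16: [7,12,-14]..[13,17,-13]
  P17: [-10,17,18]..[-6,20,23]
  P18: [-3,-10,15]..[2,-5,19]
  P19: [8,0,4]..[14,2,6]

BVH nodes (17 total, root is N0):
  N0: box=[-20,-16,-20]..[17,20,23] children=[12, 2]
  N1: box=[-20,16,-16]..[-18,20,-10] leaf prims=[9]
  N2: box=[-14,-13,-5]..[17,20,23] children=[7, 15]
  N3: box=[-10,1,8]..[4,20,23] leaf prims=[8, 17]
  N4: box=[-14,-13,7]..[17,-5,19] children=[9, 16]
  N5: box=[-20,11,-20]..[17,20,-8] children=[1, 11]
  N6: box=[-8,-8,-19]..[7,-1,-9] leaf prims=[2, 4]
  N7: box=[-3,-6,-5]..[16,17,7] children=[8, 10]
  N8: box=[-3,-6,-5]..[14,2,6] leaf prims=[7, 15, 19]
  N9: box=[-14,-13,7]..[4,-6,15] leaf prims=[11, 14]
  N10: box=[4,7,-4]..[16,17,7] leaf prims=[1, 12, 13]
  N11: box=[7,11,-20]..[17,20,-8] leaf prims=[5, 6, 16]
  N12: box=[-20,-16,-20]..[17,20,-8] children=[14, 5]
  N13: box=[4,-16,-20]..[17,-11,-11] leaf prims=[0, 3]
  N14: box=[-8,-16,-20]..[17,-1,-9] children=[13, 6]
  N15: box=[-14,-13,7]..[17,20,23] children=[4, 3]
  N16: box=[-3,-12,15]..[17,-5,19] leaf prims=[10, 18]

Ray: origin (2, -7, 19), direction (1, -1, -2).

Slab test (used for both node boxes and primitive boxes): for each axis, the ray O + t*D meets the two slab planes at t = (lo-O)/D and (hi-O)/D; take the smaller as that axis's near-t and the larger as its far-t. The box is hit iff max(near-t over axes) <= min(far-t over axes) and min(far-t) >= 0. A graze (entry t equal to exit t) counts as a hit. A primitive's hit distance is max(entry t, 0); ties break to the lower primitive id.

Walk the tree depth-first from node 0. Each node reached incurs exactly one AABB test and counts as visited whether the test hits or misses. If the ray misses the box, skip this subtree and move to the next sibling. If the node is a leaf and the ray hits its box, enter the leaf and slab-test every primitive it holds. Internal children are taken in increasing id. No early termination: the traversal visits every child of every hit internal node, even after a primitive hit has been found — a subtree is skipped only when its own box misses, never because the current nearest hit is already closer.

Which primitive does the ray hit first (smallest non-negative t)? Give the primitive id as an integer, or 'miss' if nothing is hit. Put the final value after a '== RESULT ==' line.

Trace the traversal:
N0 x:[-22,15] y:[-27,9] z:[-2,39/2] -> hit [-2,9], descend [2, 12]
  N2 x:[-16,15] y:[-27,6] z:[-2,12] -> hit [-2,6], descend [7, 15]
    N7 x:[-5,14] y:[-24,-1] z:[6,12] -> miss, prune
    N15 x:[-16,15] y:[-27,6] z:[-2,6] -> hit [-2,6], descend [3, 4]
      N3 x:[-12,2] y:[-27,-8] z:[-2,11/2] -> miss, prune
      N4 x:[-16,15] y:[-2,6] z:[0,6] -> hit [0,6], descend [9, 16]
        N9 x:[-16,2] y:[-1,6] z:[2,6] -> hit [2,2] leaf, test {P11(miss), P14(miss)}
        N16 x:[-5,15] y:[-2,5] z:[0,2] -> hit [0,2] leaf, test {P10(miss), P18@t=0}
  N12 x:[-22,15] y:[-27,9] z:[27/2,39/2] -> miss, prune

Visited [0, 2, 7, 15, 3, 4, 9, 16, 12]. Tests: 9 box, 2 leaf. Nearest: P18.

== RESULT ==
18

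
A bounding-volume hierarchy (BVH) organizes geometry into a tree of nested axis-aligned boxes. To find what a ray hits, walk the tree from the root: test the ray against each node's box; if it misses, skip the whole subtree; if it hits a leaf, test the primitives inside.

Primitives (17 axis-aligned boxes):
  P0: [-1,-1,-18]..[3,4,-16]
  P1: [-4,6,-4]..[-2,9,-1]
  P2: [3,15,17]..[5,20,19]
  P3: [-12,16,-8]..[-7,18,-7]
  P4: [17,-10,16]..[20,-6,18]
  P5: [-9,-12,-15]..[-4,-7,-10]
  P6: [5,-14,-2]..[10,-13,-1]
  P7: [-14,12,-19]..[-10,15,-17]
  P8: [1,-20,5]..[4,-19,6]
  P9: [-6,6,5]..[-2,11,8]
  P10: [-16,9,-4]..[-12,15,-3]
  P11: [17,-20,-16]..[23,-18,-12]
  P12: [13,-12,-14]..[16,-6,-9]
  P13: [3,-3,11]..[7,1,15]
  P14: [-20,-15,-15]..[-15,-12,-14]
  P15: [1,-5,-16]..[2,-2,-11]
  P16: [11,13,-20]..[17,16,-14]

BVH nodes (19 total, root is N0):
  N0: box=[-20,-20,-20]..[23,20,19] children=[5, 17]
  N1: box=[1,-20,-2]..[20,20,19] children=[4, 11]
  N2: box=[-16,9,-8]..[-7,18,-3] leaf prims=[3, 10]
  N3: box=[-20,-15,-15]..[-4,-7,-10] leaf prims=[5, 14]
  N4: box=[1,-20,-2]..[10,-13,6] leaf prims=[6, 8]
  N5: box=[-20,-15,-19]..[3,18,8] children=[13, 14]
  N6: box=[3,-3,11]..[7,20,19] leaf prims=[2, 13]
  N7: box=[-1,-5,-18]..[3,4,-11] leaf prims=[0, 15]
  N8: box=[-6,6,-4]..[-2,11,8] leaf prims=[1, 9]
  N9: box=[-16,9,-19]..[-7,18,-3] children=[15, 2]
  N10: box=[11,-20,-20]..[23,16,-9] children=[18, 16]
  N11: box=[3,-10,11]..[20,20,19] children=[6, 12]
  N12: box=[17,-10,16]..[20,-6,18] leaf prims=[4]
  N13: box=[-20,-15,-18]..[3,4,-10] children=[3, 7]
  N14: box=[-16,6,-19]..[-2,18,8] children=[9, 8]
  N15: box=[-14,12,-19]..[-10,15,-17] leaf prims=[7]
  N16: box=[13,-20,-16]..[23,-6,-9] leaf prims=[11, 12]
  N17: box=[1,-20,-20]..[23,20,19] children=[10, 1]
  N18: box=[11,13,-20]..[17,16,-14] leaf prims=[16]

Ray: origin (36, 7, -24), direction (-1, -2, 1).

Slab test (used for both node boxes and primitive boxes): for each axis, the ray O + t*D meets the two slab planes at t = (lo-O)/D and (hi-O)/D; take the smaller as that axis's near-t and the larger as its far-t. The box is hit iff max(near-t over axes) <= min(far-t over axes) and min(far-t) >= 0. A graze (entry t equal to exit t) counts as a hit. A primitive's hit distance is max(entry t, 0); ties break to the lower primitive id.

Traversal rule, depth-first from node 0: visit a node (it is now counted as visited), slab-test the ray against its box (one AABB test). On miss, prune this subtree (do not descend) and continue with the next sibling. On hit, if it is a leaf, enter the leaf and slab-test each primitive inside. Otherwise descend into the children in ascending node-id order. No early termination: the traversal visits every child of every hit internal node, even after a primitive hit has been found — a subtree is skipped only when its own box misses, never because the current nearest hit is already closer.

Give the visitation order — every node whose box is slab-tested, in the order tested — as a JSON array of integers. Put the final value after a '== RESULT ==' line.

Trace the traversal:
N0 x:[13,56] y:[-13/2,27/2] z:[4,43] -> hit [13,27/2], descend [5, 17]
  N5 x:[33,56] y:[-11/2,11] z:[5,32] -> miss, prune
  N17 x:[13,35] y:[-13/2,27/2] z:[4,43] -> hit [13,27/2], descend [1, 10]
    N1 x:[16,35] y:[-13/2,27/2] z:[22,43] -> miss, prune
    N10 x:[13,25] y:[-9/2,27/2] z:[4,15] -> hit [13,27/2], descend [16, 18]
      N16 x:[13,23] y:[13/2,27/2] z:[8,15] -> hit [13,27/2] leaf, test {P11(miss), P12(miss)}
      N18 x:[19,25] y:[-9/2,-3] z:[4,10] -> miss, prune

Visited [0, 5, 17, 1, 10, 16, 18]. Tests: 7 box, 1 leaf. Nearest: miss.

== RESULT ==
[0, 5, 17, 1, 10, 16, 18]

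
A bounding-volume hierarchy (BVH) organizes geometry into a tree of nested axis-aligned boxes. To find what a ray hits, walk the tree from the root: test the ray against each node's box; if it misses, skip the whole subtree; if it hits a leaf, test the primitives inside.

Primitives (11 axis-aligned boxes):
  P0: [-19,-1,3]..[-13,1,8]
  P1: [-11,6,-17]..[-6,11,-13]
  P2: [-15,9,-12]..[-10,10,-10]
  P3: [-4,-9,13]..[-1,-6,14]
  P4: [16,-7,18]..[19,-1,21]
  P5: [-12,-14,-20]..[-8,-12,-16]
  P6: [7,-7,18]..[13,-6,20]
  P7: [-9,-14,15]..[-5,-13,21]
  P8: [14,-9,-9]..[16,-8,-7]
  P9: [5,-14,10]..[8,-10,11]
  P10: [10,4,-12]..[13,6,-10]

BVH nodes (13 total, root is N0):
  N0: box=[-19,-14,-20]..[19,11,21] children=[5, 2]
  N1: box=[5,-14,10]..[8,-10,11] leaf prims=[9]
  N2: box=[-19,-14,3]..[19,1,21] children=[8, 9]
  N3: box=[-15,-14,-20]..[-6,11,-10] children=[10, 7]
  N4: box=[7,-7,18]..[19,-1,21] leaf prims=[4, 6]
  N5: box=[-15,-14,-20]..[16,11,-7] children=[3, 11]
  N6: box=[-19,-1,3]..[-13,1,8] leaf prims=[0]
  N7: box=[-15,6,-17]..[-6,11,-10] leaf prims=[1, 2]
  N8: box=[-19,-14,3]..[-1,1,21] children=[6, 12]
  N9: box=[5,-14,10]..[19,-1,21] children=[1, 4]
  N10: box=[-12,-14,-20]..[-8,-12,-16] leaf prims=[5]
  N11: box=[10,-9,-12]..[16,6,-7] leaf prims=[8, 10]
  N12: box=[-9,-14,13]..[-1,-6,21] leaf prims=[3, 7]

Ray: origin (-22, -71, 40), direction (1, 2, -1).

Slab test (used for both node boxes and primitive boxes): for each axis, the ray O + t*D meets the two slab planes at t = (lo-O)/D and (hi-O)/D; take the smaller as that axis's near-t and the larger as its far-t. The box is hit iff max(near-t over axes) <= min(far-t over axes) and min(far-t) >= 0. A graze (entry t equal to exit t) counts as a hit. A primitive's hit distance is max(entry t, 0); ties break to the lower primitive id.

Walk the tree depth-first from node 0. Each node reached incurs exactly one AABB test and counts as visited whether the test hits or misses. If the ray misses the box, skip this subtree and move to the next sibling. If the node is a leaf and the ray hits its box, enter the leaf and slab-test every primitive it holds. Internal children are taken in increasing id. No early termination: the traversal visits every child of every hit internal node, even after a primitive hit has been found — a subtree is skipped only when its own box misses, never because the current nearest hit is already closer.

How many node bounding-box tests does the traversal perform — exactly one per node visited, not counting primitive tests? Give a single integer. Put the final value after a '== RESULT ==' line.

Trace the traversal:
N0 x:[3,41] y:[57/2,41] z:[19,60] -> hit [57/2,41], descend [2, 5]
  N2 x:[3,41] y:[57/2,36] z:[19,37] -> hit [57/2,36], descend [8, 9]
    N8 x:[3,21] y:[57/2,36] z:[19,37] -> miss, prune
    N9 x:[27,41] y:[57/2,35] z:[19,30] -> hit [57/2,30], descend [1, 4]
      N1 x:[27,30] y:[57/2,61/2] z:[29,30] -> hit [29,30] leaf, test {P9@t=29}
      N4 x:[29,41] y:[32,35] z:[19,22] -> miss, prune
  N5 x:[7,38] y:[57/2,41] z:[47,60] -> miss, prune

7 AABB tests over nodes [0, 2, 8, 9, 1, 4, 5]; 1 leaf entered; closest P9.

== RESULT ==
7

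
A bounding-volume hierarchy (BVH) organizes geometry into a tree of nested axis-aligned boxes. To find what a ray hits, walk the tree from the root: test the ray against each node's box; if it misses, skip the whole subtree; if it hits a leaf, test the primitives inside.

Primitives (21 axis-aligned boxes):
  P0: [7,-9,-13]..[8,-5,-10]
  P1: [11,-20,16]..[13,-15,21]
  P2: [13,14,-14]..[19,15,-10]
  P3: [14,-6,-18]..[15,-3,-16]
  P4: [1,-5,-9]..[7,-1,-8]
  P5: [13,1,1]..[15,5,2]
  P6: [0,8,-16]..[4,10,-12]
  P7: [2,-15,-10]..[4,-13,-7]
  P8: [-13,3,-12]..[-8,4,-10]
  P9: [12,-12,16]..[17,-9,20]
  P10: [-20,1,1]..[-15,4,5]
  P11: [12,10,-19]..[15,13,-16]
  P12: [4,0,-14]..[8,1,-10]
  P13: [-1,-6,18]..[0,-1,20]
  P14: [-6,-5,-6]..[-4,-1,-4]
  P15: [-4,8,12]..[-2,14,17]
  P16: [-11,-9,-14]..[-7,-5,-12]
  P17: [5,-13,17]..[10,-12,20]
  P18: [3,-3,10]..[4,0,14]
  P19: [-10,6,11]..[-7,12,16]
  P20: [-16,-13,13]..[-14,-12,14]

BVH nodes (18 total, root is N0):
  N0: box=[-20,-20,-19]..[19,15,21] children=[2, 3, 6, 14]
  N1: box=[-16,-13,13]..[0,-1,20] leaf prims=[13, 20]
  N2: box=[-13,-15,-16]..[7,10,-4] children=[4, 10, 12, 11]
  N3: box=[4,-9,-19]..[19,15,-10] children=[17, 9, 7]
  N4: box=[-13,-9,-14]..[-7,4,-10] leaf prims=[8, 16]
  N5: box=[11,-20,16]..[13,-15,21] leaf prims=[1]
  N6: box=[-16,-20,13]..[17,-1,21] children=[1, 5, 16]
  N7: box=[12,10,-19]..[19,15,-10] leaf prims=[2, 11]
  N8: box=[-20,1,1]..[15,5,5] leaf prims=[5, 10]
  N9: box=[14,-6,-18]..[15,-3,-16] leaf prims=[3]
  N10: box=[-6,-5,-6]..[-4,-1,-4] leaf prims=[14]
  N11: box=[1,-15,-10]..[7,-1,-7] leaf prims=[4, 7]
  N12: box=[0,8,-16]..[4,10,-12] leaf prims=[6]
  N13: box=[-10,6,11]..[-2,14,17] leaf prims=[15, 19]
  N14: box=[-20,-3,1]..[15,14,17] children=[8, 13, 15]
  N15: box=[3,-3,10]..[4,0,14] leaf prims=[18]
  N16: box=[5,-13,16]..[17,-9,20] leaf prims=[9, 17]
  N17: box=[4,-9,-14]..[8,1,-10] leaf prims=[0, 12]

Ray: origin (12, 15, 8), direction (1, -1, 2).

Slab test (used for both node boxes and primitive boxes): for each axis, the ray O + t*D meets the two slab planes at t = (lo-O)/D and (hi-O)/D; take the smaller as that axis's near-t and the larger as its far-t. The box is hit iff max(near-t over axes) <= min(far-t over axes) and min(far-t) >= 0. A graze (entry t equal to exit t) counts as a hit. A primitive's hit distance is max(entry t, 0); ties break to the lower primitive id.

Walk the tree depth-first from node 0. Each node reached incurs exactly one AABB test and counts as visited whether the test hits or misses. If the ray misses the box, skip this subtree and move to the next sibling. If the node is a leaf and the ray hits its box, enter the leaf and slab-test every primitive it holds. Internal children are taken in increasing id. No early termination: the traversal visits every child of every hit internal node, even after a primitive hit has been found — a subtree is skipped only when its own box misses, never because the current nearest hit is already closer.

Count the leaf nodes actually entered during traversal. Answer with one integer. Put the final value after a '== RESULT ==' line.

Walk:
N0 x:[-32,7] y:[0,35] z:[-27/2,13/2] -> hit [0,13/2], descend [2, 3, 6, 14]
  N2 x:[-25,-5] y:[5,30] z:[-12,-6] -> miss, prune
  N3 x:[-8,7] y:[0,24] z:[-27/2,-9] -> miss, prune
  N6 x:[-28,5] y:[16,35] z:[5/2,13/2] -> miss, prune
  N14 x:[-32,3] y:[1,18] z:[-7/2,9/2] -> hit [1,3], descend [8, 13, 15]
    N8 x:[-32,3] y:[10,14] z:[-7/2,-3/2] -> miss, prune
    N13 x:[-22,-14] y:[1,9] z:[3/2,9/2] -> miss, prune
    N15 x:[-9,-8] y:[15,18] z:[1,3] -> miss, prune

Visited [0, 2, 3, 6, 14, 8, 13, 15]. Tests: 8 box, 0 leaf. Nearest: miss.

== RESULT ==
0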